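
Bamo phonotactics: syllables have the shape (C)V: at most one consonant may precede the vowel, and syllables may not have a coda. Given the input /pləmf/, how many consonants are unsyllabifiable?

3

Under (C)V, the unsyllabifiable consonants are /p/, /m/, /f/ (no codas are permitted; onsets are limited to one consonant).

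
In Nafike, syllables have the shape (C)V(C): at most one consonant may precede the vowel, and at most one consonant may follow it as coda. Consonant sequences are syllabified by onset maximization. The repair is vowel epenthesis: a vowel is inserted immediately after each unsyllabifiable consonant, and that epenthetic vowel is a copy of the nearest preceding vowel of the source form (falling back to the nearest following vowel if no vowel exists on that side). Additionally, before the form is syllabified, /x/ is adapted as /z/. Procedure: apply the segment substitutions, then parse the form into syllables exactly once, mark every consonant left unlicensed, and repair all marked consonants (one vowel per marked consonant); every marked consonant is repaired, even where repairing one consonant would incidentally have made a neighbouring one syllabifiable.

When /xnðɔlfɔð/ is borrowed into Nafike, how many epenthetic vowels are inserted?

2

After substitution the input is /znðɔlfɔð/.
The unsyllabifiable consonants are /z/, /n/; each receives one epenthetic vowel.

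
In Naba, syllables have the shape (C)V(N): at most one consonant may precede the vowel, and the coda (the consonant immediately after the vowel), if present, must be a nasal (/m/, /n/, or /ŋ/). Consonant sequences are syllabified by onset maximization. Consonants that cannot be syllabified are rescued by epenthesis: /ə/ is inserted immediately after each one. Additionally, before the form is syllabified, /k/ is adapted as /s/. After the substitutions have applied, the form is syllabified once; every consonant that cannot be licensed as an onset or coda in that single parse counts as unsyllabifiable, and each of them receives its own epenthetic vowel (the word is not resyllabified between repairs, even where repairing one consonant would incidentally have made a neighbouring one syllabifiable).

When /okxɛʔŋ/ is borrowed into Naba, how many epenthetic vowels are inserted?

After substitution the input is /osxɛʔŋ/.
The unsyllabifiable consonants are /s/, /ʔ/, /ŋ/; each receives one epenthetic vowel.

3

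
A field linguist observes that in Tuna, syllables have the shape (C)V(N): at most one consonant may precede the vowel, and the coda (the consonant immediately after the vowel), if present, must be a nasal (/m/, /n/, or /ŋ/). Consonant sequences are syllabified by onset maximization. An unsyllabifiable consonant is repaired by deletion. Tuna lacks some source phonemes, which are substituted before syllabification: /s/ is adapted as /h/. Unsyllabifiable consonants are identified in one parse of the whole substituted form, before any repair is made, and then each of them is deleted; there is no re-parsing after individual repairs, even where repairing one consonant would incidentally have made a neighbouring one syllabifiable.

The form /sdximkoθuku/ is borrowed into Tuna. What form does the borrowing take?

ximkoθuku

Substitution: /s/ → /h/, giving /hdximkoθuku/.
The consonants /h/, /d/ cannot be parsed into a legal (C)V(N) syllable (only a nasal (/m/, /n/, or /ŋ/) is licensed in coda position; onsets are limited to one consonant).
Each unlicensed consonant is deleted: /h/, /d/.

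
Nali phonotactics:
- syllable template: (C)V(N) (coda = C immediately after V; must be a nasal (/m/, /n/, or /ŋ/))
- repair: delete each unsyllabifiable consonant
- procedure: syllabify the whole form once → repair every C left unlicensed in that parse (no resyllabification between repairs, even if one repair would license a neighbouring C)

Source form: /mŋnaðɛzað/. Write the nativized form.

naðɛza

Under (C)V(N), the unsyllabifiable consonants are /m/, /ŋ/, /ð/ (only a nasal (/m/, /n/, or /ŋ/) is licensed in coda position; onsets are limited to one consonant).
Each unlicensed consonant is deleted: /m/, /ŋ/, /ð/.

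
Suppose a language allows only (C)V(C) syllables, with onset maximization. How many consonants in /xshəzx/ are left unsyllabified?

Syllabifying with onset maximization leaves /x/, /s/, /x/ stranded (at most one coda consonant is licensed; onsets are limited to one consonant).

3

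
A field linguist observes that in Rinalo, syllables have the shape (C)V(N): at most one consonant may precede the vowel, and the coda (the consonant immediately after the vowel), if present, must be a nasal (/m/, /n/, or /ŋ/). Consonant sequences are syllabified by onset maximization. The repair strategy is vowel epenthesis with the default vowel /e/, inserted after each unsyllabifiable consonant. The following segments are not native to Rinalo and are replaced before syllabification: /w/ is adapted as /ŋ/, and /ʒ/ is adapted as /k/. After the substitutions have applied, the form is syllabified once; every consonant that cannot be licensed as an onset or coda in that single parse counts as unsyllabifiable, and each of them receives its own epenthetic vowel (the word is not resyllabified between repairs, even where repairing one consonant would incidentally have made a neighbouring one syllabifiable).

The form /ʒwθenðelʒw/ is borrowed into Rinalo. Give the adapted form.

Substitution: /ʒ/ → /k/, /w/ → /ŋ/, giving /kŋθenðelkŋ/.
Syllabifying with onset maximization leaves /k/, /ŋ/, /l/, /k/, /ŋ/ stranded (only a nasal (/m/, /n/, or /ŋ/) is licensed in coda position; onsets are limited to one consonant).
Epenthesis after each stranded consonant: /k/ → /ke/, /ŋ/ → /ŋe/, /l/ → /le/, /k/ → /ke/, /ŋ/ → /ŋe/.

keŋeθenðelekeŋe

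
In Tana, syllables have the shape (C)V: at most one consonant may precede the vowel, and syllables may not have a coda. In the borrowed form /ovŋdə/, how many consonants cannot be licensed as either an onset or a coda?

2

Under (C)V, the unsyllabifiable consonants are /v/, /ŋ/ (no codas are permitted; onsets are limited to one consonant).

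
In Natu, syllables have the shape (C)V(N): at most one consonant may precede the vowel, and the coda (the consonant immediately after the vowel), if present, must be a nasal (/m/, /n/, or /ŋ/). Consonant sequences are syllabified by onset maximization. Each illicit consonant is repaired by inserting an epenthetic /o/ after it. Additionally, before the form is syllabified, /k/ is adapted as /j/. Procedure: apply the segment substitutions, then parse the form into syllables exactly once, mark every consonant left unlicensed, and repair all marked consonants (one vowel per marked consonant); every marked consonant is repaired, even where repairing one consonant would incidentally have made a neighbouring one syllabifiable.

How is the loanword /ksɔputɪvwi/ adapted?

josɔputɪvowi

Substitution: /k/ → /j/, giving /jsɔputɪvwi/.
Under (C)V(N), the unsyllabifiable consonants are /j/, /v/ (only a nasal (/m/, /n/, or /ŋ/) is licensed in coda position; onsets are limited to one consonant).
Epenthesis after each stranded consonant: /j/ → /jo/, /v/ → /vo/.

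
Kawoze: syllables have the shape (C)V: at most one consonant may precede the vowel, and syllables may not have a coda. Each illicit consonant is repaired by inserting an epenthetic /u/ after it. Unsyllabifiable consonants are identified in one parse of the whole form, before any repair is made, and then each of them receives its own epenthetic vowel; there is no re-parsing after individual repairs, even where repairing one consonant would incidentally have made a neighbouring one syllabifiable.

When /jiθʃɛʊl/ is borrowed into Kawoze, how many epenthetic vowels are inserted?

2

The unsyllabifiable consonants are /θ/, /l/; each receives one epenthetic vowel.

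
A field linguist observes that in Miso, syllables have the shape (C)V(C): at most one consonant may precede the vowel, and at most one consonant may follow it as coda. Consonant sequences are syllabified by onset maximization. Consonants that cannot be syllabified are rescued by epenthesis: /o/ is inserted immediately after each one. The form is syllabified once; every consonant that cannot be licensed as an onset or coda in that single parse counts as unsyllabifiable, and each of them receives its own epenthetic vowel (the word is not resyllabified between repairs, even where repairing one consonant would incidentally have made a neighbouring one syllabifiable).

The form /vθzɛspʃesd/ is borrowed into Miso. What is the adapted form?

Syllabifying with onset maximization leaves /v/, /θ/, /p/, /d/ stranded (at most one coda consonant is licensed; onsets are limited to one consonant).
Each unlicensed consonant becomes the onset of a new syllable: /v/ → /vo/, /θ/ → /θo/, /p/ → /po/, /d/ → /do/.

voθozɛspoʃesdo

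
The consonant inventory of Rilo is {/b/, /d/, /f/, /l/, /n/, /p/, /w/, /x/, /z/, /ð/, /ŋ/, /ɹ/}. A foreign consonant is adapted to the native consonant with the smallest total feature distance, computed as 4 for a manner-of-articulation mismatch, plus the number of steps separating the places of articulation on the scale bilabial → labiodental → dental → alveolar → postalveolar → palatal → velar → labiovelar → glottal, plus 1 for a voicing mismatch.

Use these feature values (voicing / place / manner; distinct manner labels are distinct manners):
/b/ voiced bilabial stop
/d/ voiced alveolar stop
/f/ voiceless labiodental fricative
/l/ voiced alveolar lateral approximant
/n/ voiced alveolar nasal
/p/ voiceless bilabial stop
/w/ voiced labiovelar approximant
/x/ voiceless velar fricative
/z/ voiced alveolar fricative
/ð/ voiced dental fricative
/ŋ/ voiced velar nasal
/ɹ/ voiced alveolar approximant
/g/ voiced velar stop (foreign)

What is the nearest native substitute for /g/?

d

/d/ is closest: same manner (stop), place distance 3 (velar→alveolar), same voicing; total 3. Next closest is /ŋ/ at distance 4.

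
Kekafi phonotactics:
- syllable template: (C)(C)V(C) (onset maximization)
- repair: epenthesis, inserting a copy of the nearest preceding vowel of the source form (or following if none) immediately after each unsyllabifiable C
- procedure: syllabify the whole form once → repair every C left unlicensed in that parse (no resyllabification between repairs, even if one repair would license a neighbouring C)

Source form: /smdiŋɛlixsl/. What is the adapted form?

simdiŋɛlixsili

Under (C)(C)V(C), the unsyllabifiable consonants are /s/, /s/, /l/ (at most one coda consonant is licensed; onsets may contain at most 2 consonants).
Inserting the epenthetic vowel yields /s/ → /si/, /s/ → /si/, /l/ → /li/.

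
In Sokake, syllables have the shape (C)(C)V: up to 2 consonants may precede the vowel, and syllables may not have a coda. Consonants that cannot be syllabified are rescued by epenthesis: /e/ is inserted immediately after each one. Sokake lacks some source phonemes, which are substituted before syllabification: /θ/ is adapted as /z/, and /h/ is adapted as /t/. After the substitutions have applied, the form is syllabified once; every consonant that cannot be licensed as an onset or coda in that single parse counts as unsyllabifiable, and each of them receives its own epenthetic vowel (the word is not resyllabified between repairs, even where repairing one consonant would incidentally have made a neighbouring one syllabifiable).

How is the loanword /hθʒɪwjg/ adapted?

Substitution: /h/ → /t/, /θ/ → /z/, giving /tzʒɪwjg/.
Under (C)(C)V, the unsyllabifiable consonants are /t/, /w/, /j/, /g/ (no codas are permitted; onsets may contain at most 2 consonants).
Inserting the epenthetic vowel yields /t/ → /te/, /w/ → /we/, /j/ → /je/, /g/ → /ge/.

tezʒɪwejege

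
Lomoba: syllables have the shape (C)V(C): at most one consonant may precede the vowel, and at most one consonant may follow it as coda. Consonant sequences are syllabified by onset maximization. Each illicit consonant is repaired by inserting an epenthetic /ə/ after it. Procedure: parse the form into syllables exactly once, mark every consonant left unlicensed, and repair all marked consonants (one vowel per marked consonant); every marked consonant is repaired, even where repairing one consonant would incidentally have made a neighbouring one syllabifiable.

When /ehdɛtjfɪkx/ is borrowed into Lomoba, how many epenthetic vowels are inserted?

The unsyllabifiable consonants are /j/, /x/; each receives one epenthetic vowel.

2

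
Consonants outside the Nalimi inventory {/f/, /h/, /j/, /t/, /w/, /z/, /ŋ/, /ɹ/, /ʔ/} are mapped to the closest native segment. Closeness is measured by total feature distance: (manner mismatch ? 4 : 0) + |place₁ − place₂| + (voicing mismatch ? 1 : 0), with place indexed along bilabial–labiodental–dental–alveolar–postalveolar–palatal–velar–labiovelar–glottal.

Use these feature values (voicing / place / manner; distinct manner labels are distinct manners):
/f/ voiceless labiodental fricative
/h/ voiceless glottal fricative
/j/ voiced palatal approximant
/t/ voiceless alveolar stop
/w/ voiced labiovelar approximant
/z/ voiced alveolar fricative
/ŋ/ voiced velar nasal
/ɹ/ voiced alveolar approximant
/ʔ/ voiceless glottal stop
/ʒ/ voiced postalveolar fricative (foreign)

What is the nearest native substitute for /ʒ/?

z

/z/ is closest: same manner (fricative), place distance 1 (postalveolar→alveolar), same voicing; total 1. Next closest is /f/ at distance 4.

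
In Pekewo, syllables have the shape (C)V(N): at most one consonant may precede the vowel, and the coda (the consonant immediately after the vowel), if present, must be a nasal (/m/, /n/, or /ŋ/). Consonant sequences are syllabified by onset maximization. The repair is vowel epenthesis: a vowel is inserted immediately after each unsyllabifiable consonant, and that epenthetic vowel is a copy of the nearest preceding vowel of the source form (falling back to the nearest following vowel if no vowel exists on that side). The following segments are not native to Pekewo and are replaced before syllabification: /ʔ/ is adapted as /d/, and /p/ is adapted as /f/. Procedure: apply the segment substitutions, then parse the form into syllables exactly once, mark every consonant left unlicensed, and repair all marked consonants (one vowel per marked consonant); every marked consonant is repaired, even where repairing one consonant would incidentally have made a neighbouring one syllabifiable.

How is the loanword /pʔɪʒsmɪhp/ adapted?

Substitution: /p/ → /f/, /ʔ/ → /d/, giving /fdɪʒsmɪhf/.
Under (C)V(N), the unsyllabifiable consonants are /f/, /ʒ/, /s/, /h/, /f/ (only a nasal (/m/, /n/, or /ŋ/) is licensed in coda position; onsets are limited to one consonant).
Epenthesis after each stranded consonant: /f/ → /fɪ/, /ʒ/ → /ʒɪ/, /s/ → /sɪ/, /h/ → /hɪ/, /f/ → /fɪ/.

fɪdɪʒɪsɪmɪhɪfɪ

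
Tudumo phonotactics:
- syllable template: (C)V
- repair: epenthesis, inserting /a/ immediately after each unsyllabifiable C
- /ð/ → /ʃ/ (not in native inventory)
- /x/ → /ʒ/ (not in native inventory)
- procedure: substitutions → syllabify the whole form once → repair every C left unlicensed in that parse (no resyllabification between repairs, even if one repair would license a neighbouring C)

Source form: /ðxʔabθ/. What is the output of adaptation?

Substitution: /ð/ → /ʃ/, /x/ → /ʒ/, giving /ʃʒʔabθ/.
The consonants /ʃ/, /ʒ/, /b/, /θ/ cannot be parsed into a legal (C)V syllable (no codas are permitted; onsets are limited to one consonant).
Inserting the epenthetic vowel yields /ʃ/ → /ʃa/, /ʒ/ → /ʒa/, /b/ → /ba/, /θ/ → /θa/.

ʃaʒaʔabaθa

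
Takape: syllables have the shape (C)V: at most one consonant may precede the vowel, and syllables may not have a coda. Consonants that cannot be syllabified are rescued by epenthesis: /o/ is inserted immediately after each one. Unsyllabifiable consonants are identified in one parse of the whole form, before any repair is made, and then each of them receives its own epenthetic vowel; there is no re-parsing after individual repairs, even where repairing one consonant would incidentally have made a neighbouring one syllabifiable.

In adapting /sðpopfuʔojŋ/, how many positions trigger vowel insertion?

5

The unsyllabifiable consonants are /s/, /ð/, /p/, /j/, /ŋ/; each receives one epenthetic vowel.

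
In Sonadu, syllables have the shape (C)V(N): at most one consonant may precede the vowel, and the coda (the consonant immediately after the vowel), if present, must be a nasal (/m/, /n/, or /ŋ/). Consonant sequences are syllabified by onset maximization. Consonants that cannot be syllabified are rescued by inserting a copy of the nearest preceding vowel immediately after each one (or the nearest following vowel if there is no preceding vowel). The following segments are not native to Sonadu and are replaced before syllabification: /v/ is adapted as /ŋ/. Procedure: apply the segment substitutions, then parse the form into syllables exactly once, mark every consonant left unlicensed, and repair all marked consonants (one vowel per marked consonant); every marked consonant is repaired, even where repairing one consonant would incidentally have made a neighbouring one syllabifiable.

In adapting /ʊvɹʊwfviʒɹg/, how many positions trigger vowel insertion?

After substitution the input is /ʊŋɹʊwfŋiʒɹg/.
The unsyllabifiable consonants are /w/, /f/, /ʒ/, /ɹ/, /g/; each receives one epenthetic vowel.

5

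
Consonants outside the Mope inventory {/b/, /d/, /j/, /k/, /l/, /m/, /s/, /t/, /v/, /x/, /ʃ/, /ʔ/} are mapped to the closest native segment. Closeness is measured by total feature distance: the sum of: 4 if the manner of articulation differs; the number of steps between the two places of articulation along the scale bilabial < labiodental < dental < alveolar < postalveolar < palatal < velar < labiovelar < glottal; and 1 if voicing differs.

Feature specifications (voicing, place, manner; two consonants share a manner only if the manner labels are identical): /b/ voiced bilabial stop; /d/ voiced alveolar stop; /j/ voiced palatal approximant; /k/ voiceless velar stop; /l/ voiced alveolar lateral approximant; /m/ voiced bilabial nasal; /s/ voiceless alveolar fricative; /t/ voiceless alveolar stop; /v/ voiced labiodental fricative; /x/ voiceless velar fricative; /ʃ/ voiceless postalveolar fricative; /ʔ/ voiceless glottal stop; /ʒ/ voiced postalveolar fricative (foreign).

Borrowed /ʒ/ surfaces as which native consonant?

ʃ

/ʃ/ is closest: same manner (fricative), place distance 0 (postalveolar→postalveolar), voicing differs (+1); total 1. Next closest is /s/ at distance 2.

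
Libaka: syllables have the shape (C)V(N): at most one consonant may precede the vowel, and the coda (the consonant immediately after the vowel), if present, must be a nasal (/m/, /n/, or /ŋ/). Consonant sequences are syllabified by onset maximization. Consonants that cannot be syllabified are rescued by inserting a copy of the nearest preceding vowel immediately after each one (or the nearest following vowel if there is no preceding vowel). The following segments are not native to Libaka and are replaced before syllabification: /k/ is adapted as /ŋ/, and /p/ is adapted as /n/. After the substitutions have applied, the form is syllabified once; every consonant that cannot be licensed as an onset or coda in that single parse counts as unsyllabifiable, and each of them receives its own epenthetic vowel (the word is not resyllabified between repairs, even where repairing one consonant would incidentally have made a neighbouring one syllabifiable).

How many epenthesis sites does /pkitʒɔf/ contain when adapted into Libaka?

After substitution the input is /nŋitʒɔf/.
The unsyllabifiable consonants are /n/, /t/, /f/; each receives one epenthetic vowel.

3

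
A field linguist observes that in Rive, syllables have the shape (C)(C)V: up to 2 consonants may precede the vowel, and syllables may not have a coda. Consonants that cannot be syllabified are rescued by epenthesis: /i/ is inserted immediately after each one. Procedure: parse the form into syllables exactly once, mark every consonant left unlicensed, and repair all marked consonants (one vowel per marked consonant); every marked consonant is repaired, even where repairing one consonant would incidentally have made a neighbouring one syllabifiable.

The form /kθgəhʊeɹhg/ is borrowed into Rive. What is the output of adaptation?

kiθgəhʊeɹihigi

The consonants /k/, /ɹ/, /h/, /g/ cannot be parsed into a legal (C)(C)V syllable (no codas are permitted; onsets may contain at most 2 consonants).
Inserting the epenthetic vowel yields /k/ → /ki/, /ɹ/ → /ɹi/, /h/ → /hi/, /g/ → /gi/.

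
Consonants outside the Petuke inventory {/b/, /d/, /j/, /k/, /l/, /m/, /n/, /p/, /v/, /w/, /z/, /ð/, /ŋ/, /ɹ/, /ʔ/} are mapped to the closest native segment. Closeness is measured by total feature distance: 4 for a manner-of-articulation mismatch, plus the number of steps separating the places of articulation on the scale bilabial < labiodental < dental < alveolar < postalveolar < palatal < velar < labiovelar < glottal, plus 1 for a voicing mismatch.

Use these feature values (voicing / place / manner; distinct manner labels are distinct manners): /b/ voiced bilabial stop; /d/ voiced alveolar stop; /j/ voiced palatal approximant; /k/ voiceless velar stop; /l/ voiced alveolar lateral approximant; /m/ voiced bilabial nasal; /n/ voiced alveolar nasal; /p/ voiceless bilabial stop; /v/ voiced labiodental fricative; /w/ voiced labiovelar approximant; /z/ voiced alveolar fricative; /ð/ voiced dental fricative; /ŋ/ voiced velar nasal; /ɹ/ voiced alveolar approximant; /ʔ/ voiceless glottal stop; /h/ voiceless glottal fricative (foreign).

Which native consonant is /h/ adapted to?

ʔ

/ʔ/ is closest: manner differs (fricative→stop, +4), place distance 0 (glottal→glottal), same voicing; total 4. Next closest is /k/ at distance 6.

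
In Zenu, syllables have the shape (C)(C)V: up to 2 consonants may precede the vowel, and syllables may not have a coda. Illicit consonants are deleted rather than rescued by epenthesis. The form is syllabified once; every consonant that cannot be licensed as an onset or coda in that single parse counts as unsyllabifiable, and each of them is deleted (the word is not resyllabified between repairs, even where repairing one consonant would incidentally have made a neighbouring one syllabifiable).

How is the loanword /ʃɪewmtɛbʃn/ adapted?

ʃɪemtɛ

The consonants /w/, /b/, /ʃ/, /n/ cannot be parsed into a legal (C)(C)V syllable (no codas are permitted; onsets may contain at most 2 consonants).
Deleting the stranded consonants removes /w/, /b/, /ʃ/, /n/.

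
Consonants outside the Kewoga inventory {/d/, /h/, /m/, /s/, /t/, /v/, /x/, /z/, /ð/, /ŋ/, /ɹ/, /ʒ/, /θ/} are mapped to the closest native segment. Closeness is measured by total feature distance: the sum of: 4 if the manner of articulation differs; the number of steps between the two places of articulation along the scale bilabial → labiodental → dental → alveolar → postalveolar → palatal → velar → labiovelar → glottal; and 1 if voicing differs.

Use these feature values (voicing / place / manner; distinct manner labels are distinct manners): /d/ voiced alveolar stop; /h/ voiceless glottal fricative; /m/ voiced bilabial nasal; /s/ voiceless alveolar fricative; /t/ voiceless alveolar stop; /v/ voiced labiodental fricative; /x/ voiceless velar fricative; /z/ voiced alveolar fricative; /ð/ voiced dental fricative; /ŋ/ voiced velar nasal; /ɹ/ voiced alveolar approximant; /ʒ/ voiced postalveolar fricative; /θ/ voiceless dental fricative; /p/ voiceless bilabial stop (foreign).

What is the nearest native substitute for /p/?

/t/ is closest: same manner (stop), place distance 3 (bilabial→alveolar), same voicing; total 3. Next closest is /d/ at distance 4.

t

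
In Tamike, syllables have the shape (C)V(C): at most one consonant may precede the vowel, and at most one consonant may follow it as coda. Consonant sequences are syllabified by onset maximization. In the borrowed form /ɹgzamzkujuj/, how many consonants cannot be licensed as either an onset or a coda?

3

Under (C)V(C), the unsyllabifiable consonants are /ɹ/, /g/, /z/ (at most one coda consonant is licensed; onsets are limited to one consonant).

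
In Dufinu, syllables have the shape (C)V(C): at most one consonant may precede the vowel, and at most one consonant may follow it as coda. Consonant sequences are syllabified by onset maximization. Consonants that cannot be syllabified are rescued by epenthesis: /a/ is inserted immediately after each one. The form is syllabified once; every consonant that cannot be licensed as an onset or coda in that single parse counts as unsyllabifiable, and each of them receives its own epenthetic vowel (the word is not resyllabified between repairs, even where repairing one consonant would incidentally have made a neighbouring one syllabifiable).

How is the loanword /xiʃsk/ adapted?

xiʃsaka

The consonants /s/, /k/ cannot be parsed into a legal (C)V(C) syllable (at most one coda consonant is licensed; onsets are limited to one consonant).
Each unlicensed consonant becomes the onset of a new syllable: /s/ → /sa/, /k/ → /ka/.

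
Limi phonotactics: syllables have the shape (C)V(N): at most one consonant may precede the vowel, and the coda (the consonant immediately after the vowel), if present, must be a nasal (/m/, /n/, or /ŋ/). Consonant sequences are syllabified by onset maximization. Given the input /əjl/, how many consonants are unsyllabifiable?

Under (C)V(N), the unsyllabifiable consonants are /j/, /l/ (only a nasal (/m/, /n/, or /ŋ/) is licensed in coda position; onsets are limited to one consonant).

2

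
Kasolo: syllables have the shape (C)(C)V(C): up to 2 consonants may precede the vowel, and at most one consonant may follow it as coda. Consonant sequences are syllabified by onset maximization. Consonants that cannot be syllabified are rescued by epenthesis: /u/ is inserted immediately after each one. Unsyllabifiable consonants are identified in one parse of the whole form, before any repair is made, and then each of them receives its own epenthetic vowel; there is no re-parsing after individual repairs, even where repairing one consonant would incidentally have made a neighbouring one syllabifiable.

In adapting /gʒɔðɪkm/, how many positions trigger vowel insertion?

1

The unsyllabifiable consonants are /m/; each receives one epenthetic vowel.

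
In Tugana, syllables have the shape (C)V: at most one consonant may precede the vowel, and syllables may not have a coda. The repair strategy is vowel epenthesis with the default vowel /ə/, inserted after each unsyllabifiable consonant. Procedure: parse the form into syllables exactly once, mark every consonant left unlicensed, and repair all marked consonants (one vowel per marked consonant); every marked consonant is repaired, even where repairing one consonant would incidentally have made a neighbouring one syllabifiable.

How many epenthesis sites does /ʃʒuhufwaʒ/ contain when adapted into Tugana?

The unsyllabifiable consonants are /ʃ/, /f/, /ʒ/; each receives one epenthetic vowel.

3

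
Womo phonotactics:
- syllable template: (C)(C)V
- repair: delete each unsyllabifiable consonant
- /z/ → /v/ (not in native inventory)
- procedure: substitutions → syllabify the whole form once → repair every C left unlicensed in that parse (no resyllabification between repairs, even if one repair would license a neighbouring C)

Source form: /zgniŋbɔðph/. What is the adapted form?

Substitution: /z/ → /v/, giving /vgniŋbɔðph/.
Under (C)(C)V, the unsyllabifiable consonants are /v/, /ð/, /p/, /h/ (no codas are permitted; onsets may contain at most 2 consonants).
Deleting the stranded consonants removes /v/, /ð/, /p/, /h/.

gniŋbɔ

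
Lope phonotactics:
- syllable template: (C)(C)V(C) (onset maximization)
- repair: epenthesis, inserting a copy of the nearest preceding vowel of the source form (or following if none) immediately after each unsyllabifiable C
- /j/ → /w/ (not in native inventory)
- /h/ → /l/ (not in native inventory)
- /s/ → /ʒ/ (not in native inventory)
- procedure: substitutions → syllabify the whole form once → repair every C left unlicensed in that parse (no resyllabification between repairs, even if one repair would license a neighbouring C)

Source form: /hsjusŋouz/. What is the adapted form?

Substitution: /h/ → /l/, /s/ → /ʒ/, /j/ → /w/, giving /lʒwuʒŋouz/.
The consonants /l/ cannot be parsed into a legal (C)(C)V(C) syllable (at most one coda consonant is licensed; onsets may contain at most 2 consonants).
Epenthesis after each stranded consonant: /l/ → /lu/.

luʒwuʒŋouz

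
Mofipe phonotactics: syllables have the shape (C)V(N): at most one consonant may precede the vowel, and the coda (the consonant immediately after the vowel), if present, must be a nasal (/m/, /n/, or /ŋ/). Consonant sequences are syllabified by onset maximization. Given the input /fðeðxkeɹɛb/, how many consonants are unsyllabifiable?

4

Syllabifying with onset maximization leaves /f/, /ð/, /x/, /b/ stranded (only a nasal (/m/, /n/, or /ŋ/) is licensed in coda position; onsets are limited to one consonant).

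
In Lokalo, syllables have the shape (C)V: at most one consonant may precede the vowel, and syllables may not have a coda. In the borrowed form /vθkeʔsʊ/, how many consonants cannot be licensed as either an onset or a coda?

3

Under (C)V, the unsyllabifiable consonants are /v/, /θ/, /ʔ/ (no codas are permitted; onsets are limited to one consonant).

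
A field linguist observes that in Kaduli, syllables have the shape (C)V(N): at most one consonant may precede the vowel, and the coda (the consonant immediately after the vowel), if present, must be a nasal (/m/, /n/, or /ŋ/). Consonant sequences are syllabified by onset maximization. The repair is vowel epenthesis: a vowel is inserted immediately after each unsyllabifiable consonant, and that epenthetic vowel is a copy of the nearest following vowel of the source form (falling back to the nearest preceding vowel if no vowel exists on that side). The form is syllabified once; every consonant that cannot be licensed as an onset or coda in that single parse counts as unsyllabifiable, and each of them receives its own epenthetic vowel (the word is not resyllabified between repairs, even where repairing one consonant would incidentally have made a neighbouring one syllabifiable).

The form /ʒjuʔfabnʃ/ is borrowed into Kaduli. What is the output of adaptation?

Syllabifying with onset maximization leaves /ʒ/, /ʔ/, /b/, /n/, /ʃ/ stranded (only a nasal (/m/, /n/, or /ŋ/) is licensed in coda position; onsets are limited to one consonant).
Each unlicensed consonant becomes the onset of a new syllable: /ʒ/ → /ʒu/, /ʔ/ → /ʔa/, /b/ → /ba/, /n/ → /na/, /ʃ/ → /ʃa/.

ʒujuʔafabanaʃa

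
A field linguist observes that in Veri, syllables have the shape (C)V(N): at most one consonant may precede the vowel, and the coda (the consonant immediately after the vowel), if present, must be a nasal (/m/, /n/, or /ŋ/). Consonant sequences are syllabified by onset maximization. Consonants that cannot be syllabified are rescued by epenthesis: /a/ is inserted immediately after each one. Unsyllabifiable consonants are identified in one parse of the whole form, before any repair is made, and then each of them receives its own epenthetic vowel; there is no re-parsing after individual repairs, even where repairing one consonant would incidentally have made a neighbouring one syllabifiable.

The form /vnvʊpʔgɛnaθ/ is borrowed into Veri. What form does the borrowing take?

Under (C)V(N), the unsyllabifiable consonants are /v/, /n/, /p/, /ʔ/, /θ/ (only a nasal (/m/, /n/, or /ŋ/) is licensed in coda position; onsets are limited to one consonant).
Inserting the epenthetic vowel yields /v/ → /va/, /n/ → /na/, /p/ → /pa/, /ʔ/ → /ʔa/, /θ/ → /θa/.

vanavʊpaʔagɛnaθa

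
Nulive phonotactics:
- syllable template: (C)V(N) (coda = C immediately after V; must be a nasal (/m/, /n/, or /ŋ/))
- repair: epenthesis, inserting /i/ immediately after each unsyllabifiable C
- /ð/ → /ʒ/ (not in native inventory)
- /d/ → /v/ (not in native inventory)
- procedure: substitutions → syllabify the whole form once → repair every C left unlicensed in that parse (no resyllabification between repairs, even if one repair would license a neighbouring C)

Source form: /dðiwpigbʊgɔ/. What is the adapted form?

Substitution: /d/ → /v/, /ð/ → /ʒ/, giving /vʒiwpigbʊgɔ/.
The consonants /v/, /w/, /g/ cannot be parsed into a legal (C)V(N) syllable (only a nasal (/m/, /n/, or /ŋ/) is licensed in coda position; onsets are limited to one consonant).
Epenthesis after each stranded consonant: /v/ → /vi/, /w/ → /wi/, /g/ → /gi/.

viʒiwipigibʊgɔ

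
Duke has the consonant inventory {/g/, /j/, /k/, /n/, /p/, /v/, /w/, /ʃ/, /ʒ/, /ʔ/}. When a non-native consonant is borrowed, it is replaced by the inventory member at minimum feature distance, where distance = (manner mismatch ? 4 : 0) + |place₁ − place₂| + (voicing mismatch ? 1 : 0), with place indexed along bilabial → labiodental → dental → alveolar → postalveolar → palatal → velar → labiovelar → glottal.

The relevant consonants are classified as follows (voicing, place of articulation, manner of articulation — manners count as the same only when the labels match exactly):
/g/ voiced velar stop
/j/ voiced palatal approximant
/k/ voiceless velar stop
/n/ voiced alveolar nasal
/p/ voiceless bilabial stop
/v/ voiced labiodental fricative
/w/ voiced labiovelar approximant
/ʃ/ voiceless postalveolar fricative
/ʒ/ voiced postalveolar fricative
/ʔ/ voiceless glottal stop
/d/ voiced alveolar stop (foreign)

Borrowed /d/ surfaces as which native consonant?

/g/ is closest: same manner (stop), place distance 3 (alveolar→velar), same voicing; total 3. Next closest is /k/ at distance 4.

g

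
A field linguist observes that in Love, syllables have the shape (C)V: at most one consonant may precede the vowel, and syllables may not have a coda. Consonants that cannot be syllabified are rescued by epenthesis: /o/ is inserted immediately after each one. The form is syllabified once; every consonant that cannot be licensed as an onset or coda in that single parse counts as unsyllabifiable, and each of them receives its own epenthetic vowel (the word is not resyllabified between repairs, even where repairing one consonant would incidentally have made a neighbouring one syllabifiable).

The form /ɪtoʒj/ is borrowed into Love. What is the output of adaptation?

The consonants /ʒ/, /j/ cannot be parsed into a legal (C)V syllable (no codas are permitted; onsets are limited to one consonant).
Epenthesis after each stranded consonant: /ʒ/ → /ʒo/, /j/ → /jo/.

ɪtoʒojo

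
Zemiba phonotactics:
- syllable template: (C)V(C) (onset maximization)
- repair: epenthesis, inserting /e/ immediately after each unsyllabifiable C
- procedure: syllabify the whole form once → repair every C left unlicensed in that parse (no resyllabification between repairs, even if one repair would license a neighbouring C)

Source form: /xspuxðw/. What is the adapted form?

Syllabifying with onset maximization leaves /x/, /s/, /ð/, /w/ stranded (at most one coda consonant is licensed; onsets are limited to one consonant).
Each unlicensed consonant becomes the onset of a new syllable: /x/ → /xe/, /s/ → /se/, /ð/ → /ðe/, /w/ → /we/.

xesepuxðewe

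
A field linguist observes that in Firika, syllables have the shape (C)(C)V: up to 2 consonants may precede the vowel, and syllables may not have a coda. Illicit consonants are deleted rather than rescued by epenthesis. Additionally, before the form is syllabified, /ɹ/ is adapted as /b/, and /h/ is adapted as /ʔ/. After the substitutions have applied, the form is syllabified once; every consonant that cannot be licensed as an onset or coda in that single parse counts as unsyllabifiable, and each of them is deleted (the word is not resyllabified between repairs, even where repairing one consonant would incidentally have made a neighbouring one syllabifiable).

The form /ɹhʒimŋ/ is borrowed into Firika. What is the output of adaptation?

ʔʒi

Substitution: /ɹ/ → /b/, /h/ → /ʔ/, giving /bʔʒimŋ/.
Under (C)(C)V, the unsyllabifiable consonants are /b/, /m/, /ŋ/ (no codas are permitted; onsets may contain at most 2 consonants).
Each unlicensed consonant is deleted: /b/, /m/, /ŋ/.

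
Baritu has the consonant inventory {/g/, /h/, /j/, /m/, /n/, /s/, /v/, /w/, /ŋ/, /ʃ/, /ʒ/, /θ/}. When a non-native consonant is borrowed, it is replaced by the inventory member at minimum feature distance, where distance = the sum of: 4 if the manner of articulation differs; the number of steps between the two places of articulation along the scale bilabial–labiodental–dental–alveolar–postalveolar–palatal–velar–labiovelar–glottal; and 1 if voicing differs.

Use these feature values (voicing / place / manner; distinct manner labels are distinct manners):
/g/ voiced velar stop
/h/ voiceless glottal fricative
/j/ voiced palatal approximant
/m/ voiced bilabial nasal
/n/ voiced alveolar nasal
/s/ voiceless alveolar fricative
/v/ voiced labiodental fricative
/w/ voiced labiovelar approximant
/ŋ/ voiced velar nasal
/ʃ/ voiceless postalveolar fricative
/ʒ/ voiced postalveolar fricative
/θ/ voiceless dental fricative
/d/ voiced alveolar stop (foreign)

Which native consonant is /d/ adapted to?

g

/g/ is closest: same manner (stop), place distance 3 (alveolar→velar), same voicing; total 3. Next closest is /n/ at distance 4.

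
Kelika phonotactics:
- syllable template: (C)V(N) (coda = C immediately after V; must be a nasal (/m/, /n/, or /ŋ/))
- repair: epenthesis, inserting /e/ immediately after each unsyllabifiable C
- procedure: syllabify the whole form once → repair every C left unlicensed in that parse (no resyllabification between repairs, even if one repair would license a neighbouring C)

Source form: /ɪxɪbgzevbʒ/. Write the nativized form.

ɪxɪbegezevebeʒe

The consonants /b/, /g/, /v/, /b/, /ʒ/ cannot be parsed into a legal (C)V(N) syllable (only a nasal (/m/, /n/, or /ŋ/) is licensed in coda position; onsets are limited to one consonant).
Inserting the epenthetic vowel yields /b/ → /be/, /g/ → /ge/, /v/ → /ve/, /b/ → /be/, /ʒ/ → /ʒe/.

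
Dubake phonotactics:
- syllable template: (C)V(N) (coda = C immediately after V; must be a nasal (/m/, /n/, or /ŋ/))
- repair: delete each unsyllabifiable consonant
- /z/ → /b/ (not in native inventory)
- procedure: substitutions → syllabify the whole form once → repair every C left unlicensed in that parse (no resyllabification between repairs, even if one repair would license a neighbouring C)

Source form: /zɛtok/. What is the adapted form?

bɛto

Substitution: /z/ → /b/, giving /bɛtok/.
Under (C)V(N), the unsyllabifiable consonants are /k/ (only a nasal (/m/, /n/, or /ŋ/) is licensed in coda position; onsets are limited to one consonant).
Each unlicensed consonant is deleted: /k/.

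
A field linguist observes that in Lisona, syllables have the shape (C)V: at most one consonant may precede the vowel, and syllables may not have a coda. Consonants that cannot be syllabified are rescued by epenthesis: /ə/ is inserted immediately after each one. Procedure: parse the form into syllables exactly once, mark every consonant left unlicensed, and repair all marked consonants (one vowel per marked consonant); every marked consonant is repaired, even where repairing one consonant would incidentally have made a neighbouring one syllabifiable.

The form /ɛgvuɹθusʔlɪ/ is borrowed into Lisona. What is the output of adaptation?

The consonants /g/, /ɹ/, /s/, /ʔ/ cannot be parsed into a legal (C)V syllable (no codas are permitted; onsets are limited to one consonant).
Inserting the epenthetic vowel yields /g/ → /gə/, /ɹ/ → /ɹə/, /s/ → /sə/, /ʔ/ → /ʔə/.

ɛgəvuɹəθusəʔəlɪ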